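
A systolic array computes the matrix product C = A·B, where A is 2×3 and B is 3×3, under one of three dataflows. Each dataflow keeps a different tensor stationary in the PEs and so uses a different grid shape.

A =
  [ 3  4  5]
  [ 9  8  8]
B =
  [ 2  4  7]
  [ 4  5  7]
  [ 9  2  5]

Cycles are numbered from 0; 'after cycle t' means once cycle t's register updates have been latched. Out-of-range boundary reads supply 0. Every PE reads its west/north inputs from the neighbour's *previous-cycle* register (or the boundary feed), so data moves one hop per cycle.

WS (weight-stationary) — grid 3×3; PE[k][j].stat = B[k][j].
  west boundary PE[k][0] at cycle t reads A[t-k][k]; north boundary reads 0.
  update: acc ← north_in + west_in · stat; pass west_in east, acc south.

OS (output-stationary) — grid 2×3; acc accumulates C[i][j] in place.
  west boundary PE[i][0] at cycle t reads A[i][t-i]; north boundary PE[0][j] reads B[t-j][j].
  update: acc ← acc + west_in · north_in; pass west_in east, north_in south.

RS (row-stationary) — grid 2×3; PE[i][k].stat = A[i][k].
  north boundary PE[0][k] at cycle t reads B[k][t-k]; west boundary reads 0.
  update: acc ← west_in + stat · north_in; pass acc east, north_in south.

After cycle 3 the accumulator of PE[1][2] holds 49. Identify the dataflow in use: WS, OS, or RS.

dataflow = WS

WS [3×3] PE[1][2] across cycles:
  cycle 0: PE[1][2] → acc 0, east 0, south 0
  cycle 1: PE[1][2] → acc 0, east 0, south 0
  cycle 2: PE[1][2] → acc 0, east 0, south 0
  cycle 3: PE[1][2] → acc 49, east 4, south 49
OS [2×3] PE[1][2] across cycles:
  cycle 0: PE[1][2] → acc 0, east 0, south 0
  cycle 1: PE[1][2] → acc 0, east 0, south 0
  cycle 2: PE[1][2] → acc 0, east 0, south 0
  cycle 3: PE[1][2] → acc 63, east 9, south 7
RS [2×3] PE[1][2] across cycles:
  cycle 0: PE[1][2] → acc 0, east 0, south 0
  cycle 1: PE[1][2] → acc 0, east 0, south 0
  cycle 2: PE[1][2] → acc 0, east 0, south 0
  cycle 3: PE[1][2] → acc 122, east 122, south 9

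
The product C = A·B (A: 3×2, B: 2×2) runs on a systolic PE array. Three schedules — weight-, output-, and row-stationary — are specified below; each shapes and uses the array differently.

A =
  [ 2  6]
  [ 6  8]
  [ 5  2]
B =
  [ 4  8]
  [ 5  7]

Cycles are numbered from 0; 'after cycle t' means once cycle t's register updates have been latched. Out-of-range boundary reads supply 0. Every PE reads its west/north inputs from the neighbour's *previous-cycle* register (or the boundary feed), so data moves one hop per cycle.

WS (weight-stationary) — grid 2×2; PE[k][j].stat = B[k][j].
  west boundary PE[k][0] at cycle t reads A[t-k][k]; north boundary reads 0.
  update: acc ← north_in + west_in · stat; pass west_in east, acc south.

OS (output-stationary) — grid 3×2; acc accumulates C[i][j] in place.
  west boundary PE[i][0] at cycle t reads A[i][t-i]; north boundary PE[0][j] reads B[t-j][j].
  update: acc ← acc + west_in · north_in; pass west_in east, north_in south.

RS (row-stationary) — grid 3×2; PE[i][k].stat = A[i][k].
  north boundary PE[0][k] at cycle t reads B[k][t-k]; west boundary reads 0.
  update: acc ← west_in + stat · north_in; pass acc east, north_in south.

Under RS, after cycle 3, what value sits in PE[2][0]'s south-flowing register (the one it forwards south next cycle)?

Tracing RS — 3×2 array, target PE[2][0]:
  t=0 PE[1][0]: acc=0 h=0 v=0
  t=0 PE[2][0]: acc=0 h=0 v=0
  t=1 PE[1][0]: acc=24 h=24 v=4
  t=1 PE[2][0]: acc=0 h=0 v=0
  t=2 PE[1][0]: acc=48 h=48 v=8
  t=2 PE[2][0]: acc=20 h=20 v=4
  t=3 PE[1][0]: acc=0 h=0 v=0
  t=3 PE[2][0]: acc=40 h=40 v=8

register = 8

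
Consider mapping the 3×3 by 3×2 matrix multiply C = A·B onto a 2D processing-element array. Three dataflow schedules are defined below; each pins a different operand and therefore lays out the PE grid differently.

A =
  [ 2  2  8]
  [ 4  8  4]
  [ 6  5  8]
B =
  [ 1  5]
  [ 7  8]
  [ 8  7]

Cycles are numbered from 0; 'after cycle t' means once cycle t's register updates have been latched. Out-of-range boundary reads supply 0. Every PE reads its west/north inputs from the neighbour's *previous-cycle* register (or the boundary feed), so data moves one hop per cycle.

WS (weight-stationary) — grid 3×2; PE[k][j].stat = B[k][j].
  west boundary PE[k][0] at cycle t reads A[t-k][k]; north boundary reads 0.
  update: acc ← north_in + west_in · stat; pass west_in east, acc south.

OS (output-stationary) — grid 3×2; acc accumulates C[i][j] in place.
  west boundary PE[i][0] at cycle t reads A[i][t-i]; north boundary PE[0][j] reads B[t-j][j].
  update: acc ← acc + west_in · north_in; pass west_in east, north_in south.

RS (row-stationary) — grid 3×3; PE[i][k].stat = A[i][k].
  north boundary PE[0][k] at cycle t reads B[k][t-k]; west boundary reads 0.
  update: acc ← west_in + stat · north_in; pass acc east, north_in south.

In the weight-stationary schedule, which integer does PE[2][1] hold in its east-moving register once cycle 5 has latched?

WS on a 3×2 grid — tracing PE[2][1] and its feeders:
  0: (1,1).acc=0  regs=<0,0>
  0: (2,0).acc=0  regs=<0,0>
  0: (2,1).acc=0  regs=<0,0>
  1: (1,1).acc=0  regs=<0,0>
  1: (2,0).acc=0  regs=<0,0>
  1: (2,1).acc=0  regs=<0,0>
  2: (1,1).acc=26  regs=<2,26>
  2: (2,0).acc=80  regs=<8,80>
  2: (2,1).acc=0  regs=<0,0>
  3: (1,1).acc=84  regs=<8,84>
  3: (2,0).acc=92  regs=<4,92>
  3: (2,1).acc=82  regs=<8,82>
  4: (1,1).acc=70  regs=<5,70>
  4: (2,0).acc=105  regs=<8,105>
  4: (2,1).acc=112  regs=<4,112>
  5: (1,1).acc=0  regs=<0,0>
  5: (2,0).acc=0  regs=<0,0>
  5: (2,1).acc=126  regs=<8,126>

register = 8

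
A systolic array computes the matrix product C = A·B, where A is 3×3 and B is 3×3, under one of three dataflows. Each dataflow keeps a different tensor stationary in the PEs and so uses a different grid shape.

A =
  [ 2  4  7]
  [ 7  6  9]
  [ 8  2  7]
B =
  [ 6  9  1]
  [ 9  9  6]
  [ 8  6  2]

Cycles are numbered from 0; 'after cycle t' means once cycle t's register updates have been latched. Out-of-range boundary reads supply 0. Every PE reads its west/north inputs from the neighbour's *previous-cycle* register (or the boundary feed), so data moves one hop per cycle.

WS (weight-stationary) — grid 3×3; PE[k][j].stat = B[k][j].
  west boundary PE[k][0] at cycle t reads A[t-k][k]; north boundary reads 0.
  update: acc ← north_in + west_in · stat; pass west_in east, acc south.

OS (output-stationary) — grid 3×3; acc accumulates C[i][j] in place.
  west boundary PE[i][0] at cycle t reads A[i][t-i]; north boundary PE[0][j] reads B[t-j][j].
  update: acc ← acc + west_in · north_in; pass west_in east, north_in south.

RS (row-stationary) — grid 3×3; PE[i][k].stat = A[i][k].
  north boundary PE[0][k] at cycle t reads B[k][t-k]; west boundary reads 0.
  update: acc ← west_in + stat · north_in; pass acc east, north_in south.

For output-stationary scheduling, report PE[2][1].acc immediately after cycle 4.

Tracing OS — 3×3 array, target PE[2][1]:
  0: (1,1).acc=0  regs=<0,0>
  0: (2,0).acc=0  regs=<0,0>
  0: (2,1).acc=0  regs=<0,0>
  1: (1,1).acc=0  regs=<0,0>
  1: (2,0).acc=0  regs=<0,0>
  1: (2,1).acc=0  regs=<0,0>
  2: (1,1).acc=63  regs=<7,9>
  2: (2,0).acc=48  regs=<8,6>
  2: (2,1).acc=0  regs=<0,0>
  3: (1,1).acc=117  regs=<6,9>
  3: (2,0).acc=66  regs=<2,9>
  3: (2,1).acc=72  regs=<8,9>
  4: (1,1).acc=171  regs=<9,6>
  4: (2,0).acc=122  regs=<7,8>
  4: (2,1).acc=90  regs=<2,9>

PE[2][1].acc = 90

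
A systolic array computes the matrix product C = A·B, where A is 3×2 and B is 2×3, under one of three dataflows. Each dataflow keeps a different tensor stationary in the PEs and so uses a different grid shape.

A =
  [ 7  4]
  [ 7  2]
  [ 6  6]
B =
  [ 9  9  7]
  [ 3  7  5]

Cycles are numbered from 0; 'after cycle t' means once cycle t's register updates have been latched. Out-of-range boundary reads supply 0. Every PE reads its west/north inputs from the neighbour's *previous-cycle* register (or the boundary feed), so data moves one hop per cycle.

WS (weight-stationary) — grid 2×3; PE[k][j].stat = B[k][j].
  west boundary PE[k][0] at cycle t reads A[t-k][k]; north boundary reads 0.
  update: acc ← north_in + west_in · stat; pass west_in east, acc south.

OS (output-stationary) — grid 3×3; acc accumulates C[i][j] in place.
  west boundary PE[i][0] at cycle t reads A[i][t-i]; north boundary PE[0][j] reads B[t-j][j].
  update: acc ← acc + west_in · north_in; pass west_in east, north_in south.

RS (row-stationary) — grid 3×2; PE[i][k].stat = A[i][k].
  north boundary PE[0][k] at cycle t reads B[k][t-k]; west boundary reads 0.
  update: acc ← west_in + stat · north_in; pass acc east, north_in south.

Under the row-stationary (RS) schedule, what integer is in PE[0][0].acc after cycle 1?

PE[0][0].acc = 63

RS 3×2: PE[0][0] cycle-by-cycle (with neighbour feeds):
  c0 r0c0: 63 / 63 / 9
  c1 r0c0: 63 / 63 / 9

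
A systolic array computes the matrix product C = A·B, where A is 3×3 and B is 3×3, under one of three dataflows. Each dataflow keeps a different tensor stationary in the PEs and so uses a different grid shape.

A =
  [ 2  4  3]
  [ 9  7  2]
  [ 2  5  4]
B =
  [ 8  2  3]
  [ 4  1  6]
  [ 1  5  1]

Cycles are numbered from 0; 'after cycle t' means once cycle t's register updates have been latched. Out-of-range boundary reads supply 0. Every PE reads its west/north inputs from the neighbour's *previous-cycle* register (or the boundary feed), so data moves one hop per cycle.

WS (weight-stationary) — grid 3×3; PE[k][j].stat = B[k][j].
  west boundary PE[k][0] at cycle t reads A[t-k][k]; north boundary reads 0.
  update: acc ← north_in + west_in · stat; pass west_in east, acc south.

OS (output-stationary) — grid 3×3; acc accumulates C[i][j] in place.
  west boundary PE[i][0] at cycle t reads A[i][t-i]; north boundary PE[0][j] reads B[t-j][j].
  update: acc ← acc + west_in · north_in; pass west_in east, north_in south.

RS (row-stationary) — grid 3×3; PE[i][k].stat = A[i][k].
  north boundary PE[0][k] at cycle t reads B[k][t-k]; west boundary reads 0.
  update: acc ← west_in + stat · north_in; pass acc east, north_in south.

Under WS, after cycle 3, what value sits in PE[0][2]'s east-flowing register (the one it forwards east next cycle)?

register = 9

WS (3×3). Following PE[0][2] plus its west/north inputs:
  after 0 — PE[0][1] acc=0, pass-E 0, pass-S 0
  after 0 — PE[0][2] acc=0, pass-E 0, pass-S 0
  after 1 — PE[0][1] acc=4, pass-E 2, pass-S 4
  after 1 — PE[0][2] acc=0, pass-E 0, pass-S 0
  after 2 — PE[0][1] acc=18, pass-E 9, pass-S 18
  after 2 — PE[0][2] acc=6, pass-E 2, pass-S 6
  after 3 — PE[0][1] acc=4, pass-E 2, pass-S 4
  after 3 — PE[0][2] acc=27, pass-E 9, pass-S 27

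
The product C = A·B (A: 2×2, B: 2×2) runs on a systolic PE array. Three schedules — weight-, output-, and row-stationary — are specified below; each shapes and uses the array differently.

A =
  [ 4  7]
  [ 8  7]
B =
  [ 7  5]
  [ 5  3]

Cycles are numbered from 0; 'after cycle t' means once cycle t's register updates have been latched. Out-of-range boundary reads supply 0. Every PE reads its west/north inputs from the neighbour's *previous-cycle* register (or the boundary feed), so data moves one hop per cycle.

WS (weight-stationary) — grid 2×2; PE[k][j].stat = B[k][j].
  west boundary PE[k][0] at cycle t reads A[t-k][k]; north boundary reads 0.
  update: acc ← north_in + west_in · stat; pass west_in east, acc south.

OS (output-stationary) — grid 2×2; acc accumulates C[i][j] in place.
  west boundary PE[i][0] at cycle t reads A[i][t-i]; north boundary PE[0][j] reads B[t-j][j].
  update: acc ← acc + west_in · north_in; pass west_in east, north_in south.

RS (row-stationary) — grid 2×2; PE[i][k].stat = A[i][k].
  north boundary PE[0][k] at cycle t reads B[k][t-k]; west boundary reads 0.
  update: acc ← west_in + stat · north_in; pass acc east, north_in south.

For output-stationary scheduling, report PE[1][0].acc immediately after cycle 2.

OS (2×2). Following PE[1][0] plus its west/north inputs:
  t=0 PE[0][0]: acc=28 h=4 v=7
  t=0 PE[1][0]: acc=0 h=0 v=0
  t=1 PE[0][0]: acc=63 h=7 v=5
  t=1 PE[1][0]: acc=56 h=8 v=7
  t=2 PE[0][0]: acc=63 h=0 v=0
  t=2 PE[1][0]: acc=91 h=7 v=5

PE[1][0].acc = 91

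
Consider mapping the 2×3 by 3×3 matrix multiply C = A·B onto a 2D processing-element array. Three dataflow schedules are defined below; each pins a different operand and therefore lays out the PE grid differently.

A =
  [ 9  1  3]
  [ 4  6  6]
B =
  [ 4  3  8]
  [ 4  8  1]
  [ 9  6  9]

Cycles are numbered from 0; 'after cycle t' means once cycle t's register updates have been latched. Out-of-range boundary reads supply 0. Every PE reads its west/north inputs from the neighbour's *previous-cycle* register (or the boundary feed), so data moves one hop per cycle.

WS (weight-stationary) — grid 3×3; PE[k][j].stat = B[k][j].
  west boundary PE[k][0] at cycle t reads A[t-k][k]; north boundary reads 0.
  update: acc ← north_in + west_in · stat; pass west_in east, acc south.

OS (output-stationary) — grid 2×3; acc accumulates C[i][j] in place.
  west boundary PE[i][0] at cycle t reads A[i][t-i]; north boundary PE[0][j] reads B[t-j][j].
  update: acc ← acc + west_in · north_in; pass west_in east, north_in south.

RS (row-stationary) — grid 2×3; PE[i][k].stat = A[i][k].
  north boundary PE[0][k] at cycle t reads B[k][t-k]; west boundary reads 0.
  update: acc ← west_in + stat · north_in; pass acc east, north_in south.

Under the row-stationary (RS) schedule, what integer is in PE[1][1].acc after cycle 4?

PE[1][1].acc = 38

RS (2×3). Following PE[1][1] plus its west/north inputs:
  after 0 — PE[0][1] acc=0, pass-E 0, pass-S 0
  after 0 — PE[1][0] acc=0, pass-E 0, pass-S 0
  after 0 — PE[1][1] acc=0, pass-E 0, pass-S 0
  after 1 — PE[0][1] acc=40, pass-E 40, pass-S 4
  after 1 — PE[1][0] acc=16, pass-E 16, pass-S 4
  after 1 — PE[1][1] acc=0, pass-E 0, pass-S 0
  after 2 — PE[0][1] acc=35, pass-E 35, pass-S 8
  after 2 — PE[1][0] acc=12, pass-E 12, pass-S 3
  after 2 — PE[1][1] acc=40, pass-E 40, pass-S 4
  after 3 — PE[0][1] acc=73, pass-E 73, pass-S 1
  after 3 — PE[1][0] acc=32, pass-E 32, pass-S 8
  after 3 — PE[1][1] acc=60, pass-E 60, pass-S 8
  after 4 — PE[0][1] acc=0, pass-E 0, pass-S 0
  after 4 — PE[1][0] acc=0, pass-E 0, pass-S 0
  after 4 — PE[1][1] acc=38, pass-E 38, pass-S 1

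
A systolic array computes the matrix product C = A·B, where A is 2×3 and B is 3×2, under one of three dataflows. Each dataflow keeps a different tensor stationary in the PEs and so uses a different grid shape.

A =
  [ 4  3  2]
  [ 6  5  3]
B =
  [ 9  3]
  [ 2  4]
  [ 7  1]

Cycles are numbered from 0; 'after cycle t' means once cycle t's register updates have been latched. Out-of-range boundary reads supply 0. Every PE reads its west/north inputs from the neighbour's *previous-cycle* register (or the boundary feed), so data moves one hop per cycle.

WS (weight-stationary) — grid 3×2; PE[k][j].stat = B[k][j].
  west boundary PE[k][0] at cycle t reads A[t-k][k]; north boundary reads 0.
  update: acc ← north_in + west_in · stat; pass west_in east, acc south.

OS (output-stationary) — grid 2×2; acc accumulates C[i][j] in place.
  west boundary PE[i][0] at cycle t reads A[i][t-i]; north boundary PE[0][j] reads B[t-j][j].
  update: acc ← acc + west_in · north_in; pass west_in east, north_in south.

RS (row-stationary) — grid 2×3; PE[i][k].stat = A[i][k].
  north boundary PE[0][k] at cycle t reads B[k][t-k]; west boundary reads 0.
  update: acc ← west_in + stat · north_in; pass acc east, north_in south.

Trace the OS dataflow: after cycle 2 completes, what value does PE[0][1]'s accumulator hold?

OS on a 2×2 grid — tracing PE[0][1] and its feeders:
  c0 r0c0: 36 / 4 / 9
  c0 r0c1: 0 / 0 / 0
  c1 r0c0: 42 / 3 / 2
  c1 r0c1: 12 / 4 / 3
  c2 r0c0: 56 / 2 / 7
  c2 r0c1: 24 / 3 / 4

PE[0][1].acc = 24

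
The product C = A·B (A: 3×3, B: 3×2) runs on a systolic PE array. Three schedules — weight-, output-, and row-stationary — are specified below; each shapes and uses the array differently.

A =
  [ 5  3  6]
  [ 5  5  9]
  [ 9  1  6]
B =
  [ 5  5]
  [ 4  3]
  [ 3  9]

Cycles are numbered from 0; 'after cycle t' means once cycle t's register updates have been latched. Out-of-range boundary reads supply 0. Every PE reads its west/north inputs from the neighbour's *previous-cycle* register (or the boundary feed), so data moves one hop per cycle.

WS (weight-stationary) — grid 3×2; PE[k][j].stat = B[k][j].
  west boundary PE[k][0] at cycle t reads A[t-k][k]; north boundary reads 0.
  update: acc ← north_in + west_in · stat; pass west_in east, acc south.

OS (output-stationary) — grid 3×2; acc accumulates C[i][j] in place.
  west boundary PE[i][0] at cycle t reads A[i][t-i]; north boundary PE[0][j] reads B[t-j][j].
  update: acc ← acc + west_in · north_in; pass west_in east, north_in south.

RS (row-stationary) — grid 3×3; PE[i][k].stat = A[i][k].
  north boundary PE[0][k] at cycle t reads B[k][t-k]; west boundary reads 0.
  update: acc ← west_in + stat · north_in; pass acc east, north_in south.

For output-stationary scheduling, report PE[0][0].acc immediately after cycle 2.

PE[0][0].acc = 55

OS (3×2). Following PE[0][0] plus its west/north inputs:
  @0  [0,0]  acc 25  |  →5  ↓5
  @1  [0,0]  acc 37  |  →3  ↓4
  @2  [0,0]  acc 55  |  →6  ↓3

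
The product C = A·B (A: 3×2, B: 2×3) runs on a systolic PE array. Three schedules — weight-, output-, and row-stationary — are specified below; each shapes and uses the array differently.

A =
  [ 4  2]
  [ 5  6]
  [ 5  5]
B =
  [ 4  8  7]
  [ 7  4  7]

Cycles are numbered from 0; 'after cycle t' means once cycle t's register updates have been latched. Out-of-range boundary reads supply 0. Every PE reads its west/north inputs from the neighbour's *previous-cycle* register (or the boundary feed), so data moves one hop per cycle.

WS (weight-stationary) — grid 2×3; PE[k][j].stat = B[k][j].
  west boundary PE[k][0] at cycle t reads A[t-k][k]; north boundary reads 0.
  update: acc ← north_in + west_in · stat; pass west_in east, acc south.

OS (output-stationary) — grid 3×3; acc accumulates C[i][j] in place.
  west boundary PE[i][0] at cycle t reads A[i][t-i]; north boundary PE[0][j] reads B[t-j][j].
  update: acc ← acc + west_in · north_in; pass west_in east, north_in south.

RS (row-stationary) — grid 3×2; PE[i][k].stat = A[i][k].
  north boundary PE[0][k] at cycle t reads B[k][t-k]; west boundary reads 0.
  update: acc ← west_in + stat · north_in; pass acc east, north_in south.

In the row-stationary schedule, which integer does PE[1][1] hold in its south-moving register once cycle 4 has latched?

register = 7

RS (3×2). Following PE[1][1] plus its west/north inputs:
  step 0 · PE0,1: acc=0; fwd→0 fwd↓0
  step 0 · PE1,0: acc=0; fwd→0 fwd↓0
  step 0 · PE1,1: acc=0; fwd→0 fwd↓0
  step 1 · PE0,1: acc=30; fwd→30 fwd↓7
  step 1 · PE1,0: acc=20; fwd→20 fwd↓4
  step 1 · PE1,1: acc=0; fwd→0 fwd↓0
  step 2 · PE0,1: acc=40; fwd→40 fwd↓4
  step 2 · PE1,0: acc=40; fwd→40 fwd↓8
  step 2 · PE1,1: acc=62; fwd→62 fwd↓7
  step 3 · PE0,1: acc=42; fwd→42 fwd↓7
  step 3 · PE1,0: acc=35; fwd→35 fwd↓7
  step 3 · PE1,1: acc=64; fwd→64 fwd↓4
  step 4 · PE0,1: acc=0; fwd→0 fwd↓0
  step 4 · PE1,0: acc=0; fwd→0 fwd↓0
  step 4 · PE1,1: acc=77; fwd→77 fwd↓7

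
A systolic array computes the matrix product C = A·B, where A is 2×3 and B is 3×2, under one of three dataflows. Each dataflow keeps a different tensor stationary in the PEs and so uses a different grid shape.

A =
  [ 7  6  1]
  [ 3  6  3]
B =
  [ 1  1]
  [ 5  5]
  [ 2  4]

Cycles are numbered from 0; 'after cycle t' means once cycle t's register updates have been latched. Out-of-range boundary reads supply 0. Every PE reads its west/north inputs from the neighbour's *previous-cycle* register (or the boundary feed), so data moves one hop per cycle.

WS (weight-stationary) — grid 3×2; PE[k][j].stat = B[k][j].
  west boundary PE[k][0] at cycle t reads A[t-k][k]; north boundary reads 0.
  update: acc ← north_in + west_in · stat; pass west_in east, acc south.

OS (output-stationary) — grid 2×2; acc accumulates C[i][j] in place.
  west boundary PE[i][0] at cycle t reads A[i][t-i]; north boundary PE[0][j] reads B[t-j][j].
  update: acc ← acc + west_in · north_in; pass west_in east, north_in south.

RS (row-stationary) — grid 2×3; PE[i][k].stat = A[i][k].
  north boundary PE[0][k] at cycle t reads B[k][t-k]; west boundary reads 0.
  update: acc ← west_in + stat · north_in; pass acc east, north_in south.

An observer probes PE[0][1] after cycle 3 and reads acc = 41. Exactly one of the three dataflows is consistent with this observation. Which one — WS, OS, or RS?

— WS: 3×2; PE[0][1] trace:
  c0 r0c1: 0 / 0 / 0
  c1 r0c1: 7 / 7 / 7
  c2 r0c1: 3 / 3 / 3
  c3 r0c1: 0 / 0 / 0
— OS: 2×2; PE[0][1] trace:
  c0 r0c1: 0 / 0 / 0
  c1 r0c1: 7 / 7 / 1
  c2 r0c1: 37 / 6 / 5
  c3 r0c1: 41 / 1 / 4
— RS: 2×3; PE[0][1] trace:
  c0 r0c1: 0 / 0 / 0
  c1 r0c1: 37 / 37 / 5
  c2 r0c1: 37 / 37 / 5
  c3 r0c1: 0 / 0 / 0

dataflow = OS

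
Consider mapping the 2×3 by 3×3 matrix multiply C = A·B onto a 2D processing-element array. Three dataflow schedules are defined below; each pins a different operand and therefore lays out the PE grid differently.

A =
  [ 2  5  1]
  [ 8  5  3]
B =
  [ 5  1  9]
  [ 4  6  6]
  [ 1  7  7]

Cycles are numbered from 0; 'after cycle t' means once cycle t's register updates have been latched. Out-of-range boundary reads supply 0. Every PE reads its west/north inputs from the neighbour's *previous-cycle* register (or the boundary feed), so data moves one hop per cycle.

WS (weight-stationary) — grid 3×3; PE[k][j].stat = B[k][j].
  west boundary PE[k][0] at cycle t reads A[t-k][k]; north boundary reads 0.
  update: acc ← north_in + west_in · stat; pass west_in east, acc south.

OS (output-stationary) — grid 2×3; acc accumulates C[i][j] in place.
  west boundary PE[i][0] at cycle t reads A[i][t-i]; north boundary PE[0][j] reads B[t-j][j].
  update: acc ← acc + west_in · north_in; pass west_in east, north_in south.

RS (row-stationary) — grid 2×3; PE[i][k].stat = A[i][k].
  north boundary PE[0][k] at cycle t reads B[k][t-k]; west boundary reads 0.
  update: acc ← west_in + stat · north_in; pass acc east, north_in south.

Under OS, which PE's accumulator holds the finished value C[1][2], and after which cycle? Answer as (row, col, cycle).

OS — PE[1][2] is where C[1][2] collects:
  0: (1,2).acc=0  regs=<0,0>
  1: (1,2).acc=0  regs=<0,0>
  2: (1,2).acc=0  regs=<0,0>
  3: (1,2).acc=72  regs=<8,9>
  4: (1,2).acc=102  regs=<5,6>
  5: (1,2).acc=123  regs=<3,7>

(row, col, cycle) = (1, 2, 5)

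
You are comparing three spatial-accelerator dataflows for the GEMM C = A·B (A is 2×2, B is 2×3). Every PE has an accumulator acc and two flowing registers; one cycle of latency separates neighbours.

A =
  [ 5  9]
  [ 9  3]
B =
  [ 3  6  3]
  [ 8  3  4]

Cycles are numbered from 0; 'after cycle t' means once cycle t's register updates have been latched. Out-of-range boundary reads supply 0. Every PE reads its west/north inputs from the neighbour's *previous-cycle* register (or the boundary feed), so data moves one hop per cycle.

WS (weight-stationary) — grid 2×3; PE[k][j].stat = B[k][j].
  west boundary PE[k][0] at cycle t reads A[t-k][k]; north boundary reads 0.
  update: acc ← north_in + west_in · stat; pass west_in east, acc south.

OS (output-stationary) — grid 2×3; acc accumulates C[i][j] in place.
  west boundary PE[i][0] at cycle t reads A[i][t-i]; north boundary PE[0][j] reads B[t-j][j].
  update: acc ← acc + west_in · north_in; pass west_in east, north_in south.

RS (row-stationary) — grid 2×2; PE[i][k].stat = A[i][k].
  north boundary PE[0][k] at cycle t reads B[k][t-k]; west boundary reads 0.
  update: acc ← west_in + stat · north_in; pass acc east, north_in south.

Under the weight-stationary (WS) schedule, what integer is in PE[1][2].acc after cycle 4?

Tracing WS — 2×3 array, target PE[1][2]:
  0: (0,2).acc=0  regs=<0,0>
  0: (1,1).acc=0  regs=<0,0>
  0: (1,2).acc=0  regs=<0,0>
  1: (0,2).acc=0  regs=<0,0>
  1: (1,1).acc=0  regs=<0,0>
  1: (1,2).acc=0  regs=<0,0>
  2: (0,2).acc=15  regs=<5,15>
  2: (1,1).acc=57  regs=<9,57>
  2: (1,2).acc=0  regs=<0,0>
  3: (0,2).acc=27  regs=<9,27>
  3: (1,1).acc=63  regs=<3,63>
  3: (1,2).acc=51  regs=<9,51>
  4: (0,2).acc=0  regs=<0,0>
  4: (1,1).acc=0  regs=<0,0>
  4: (1,2).acc=39  regs=<3,39>

PE[1][2].acc = 39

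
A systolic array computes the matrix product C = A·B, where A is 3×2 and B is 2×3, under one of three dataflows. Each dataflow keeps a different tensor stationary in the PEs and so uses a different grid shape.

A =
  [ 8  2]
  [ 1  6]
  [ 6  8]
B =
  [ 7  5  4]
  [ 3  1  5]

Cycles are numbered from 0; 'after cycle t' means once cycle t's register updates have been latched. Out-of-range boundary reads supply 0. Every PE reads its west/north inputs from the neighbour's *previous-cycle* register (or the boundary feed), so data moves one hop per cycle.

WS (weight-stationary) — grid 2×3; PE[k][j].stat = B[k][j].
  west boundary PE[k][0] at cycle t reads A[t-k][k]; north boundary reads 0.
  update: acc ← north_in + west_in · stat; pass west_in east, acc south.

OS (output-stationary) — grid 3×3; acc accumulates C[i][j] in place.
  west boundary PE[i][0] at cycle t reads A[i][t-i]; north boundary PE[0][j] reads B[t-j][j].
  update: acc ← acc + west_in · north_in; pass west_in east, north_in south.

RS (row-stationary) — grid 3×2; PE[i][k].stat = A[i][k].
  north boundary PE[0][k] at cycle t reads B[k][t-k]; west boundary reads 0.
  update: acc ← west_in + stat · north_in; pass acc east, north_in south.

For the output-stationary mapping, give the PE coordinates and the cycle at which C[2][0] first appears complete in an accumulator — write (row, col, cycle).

(row, col, cycle) = (2, 0, 3)

Under OS, C[2][0] lands at PE[2][0]:
  step 0 · PE2,0: acc=0; fwd→0 fwd↓0
  step 1 · PE2,0: acc=0; fwd→0 fwd↓0
  step 2 · PE2,0: acc=42; fwd→6 fwd↓7
  step 3 · PE2,0: acc=66; fwd→8 fwd↓3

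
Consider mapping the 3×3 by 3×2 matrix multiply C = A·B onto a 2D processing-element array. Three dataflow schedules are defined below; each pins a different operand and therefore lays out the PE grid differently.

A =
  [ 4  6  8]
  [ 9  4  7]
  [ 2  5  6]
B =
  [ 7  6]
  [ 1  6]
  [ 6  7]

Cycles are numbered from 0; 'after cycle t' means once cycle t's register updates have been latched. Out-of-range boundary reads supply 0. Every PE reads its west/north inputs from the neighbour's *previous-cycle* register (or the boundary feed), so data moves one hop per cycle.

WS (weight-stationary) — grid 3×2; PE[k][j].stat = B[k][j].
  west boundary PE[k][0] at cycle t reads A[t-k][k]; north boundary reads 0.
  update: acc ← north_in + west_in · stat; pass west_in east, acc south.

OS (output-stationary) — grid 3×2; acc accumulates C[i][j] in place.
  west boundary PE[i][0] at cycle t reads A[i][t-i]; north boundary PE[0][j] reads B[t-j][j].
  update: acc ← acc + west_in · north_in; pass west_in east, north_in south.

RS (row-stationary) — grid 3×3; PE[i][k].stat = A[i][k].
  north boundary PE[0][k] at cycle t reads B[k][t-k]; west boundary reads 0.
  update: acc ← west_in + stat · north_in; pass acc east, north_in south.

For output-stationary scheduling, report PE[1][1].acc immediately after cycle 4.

OS on a 3×2 grid — tracing PE[1][1] and its feeders:
  step 0 · PE0,1: acc=0; fwd→0 fwd↓0
  step 0 · PE1,0: acc=0; fwd→0 fwd↓0
  step 0 · PE1,1: acc=0; fwd→0 fwd↓0
  step 1 · PE0,1: acc=24; fwd→4 fwd↓6
  step 1 · PE1,0: acc=63; fwd→9 fwd↓7
  step 1 · PE1,1: acc=0; fwd→0 fwd↓0
  step 2 · PE0,1: acc=60; fwd→6 fwd↓6
  step 2 · PE1,0: acc=67; fwd→4 fwd↓1
  step 2 · PE1,1: acc=54; fwd→9 fwd↓6
  step 3 · PE0,1: acc=116; fwd→8 fwd↓7
  step 3 · PE1,0: acc=109; fwd→7 fwd↓6
  step 3 · PE1,1: acc=78; fwd→4 fwd↓6
  step 4 · PE0,1: acc=116; fwd→0 fwd↓0
  step 4 · PE1,0: acc=109; fwd→0 fwd↓0
  step 4 · PE1,1: acc=127; fwd→7 fwd↓7

PE[1][1].acc = 127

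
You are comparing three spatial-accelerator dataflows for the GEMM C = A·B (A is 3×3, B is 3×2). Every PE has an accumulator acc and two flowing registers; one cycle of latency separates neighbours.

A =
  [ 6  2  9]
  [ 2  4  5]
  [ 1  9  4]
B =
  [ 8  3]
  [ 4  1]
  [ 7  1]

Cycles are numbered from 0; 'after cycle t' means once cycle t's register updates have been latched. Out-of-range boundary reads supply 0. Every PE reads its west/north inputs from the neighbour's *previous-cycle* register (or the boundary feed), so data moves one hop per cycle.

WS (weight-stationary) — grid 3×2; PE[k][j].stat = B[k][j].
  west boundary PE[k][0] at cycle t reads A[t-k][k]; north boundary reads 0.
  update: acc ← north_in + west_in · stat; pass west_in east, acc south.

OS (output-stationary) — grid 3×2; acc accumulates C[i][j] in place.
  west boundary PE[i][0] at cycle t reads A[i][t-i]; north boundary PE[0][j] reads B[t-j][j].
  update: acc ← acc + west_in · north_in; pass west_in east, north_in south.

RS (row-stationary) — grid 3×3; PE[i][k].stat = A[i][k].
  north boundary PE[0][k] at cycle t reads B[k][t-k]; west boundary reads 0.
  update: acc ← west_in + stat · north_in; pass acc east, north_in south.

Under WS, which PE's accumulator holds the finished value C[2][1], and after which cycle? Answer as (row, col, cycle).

(row, col, cycle) = (2, 1, 5)

Under WS, C[2][1] lands at PE[2][1]:
  after 0 — PE[2][1] acc=0, pass-E 0, pass-S 0
  after 1 — PE[2][1] acc=0, pass-E 0, pass-S 0
  after 2 — PE[2][1] acc=0, pass-E 0, pass-S 0
  after 3 — PE[2][1] acc=29, pass-E 9, pass-S 29
  after 4 — PE[2][1] acc=15, pass-E 5, pass-S 15
  after 5 — PE[2][1] acc=16, pass-E 4, pass-S 16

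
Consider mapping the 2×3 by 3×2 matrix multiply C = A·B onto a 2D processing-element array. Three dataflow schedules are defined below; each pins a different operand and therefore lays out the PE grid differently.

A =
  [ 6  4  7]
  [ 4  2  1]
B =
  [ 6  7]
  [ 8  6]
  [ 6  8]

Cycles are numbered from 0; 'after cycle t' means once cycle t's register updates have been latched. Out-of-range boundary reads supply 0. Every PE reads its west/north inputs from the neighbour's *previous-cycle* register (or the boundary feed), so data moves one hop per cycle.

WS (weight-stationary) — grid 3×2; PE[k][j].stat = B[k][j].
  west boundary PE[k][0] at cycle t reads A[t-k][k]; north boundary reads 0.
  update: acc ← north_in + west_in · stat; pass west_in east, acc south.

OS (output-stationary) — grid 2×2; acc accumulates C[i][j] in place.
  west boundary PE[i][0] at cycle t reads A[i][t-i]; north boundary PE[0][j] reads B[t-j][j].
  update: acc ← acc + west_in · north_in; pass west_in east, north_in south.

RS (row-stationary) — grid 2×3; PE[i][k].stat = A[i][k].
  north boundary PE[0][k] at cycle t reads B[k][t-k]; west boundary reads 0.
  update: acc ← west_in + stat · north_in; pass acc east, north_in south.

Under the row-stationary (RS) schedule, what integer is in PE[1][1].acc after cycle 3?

RS 2×3: PE[1][1] cycle-by-cycle (with neighbour feeds):
  0: (0,1).acc=0  regs=<0,0>
  0: (1,0).acc=0  regs=<0,0>
  0: (1,1).acc=0  regs=<0,0>
  1: (0,1).acc=68  regs=<68,8>
  1: (1,0).acc=24  regs=<24,6>
  1: (1,1).acc=0  regs=<0,0>
  2: (0,1).acc=66  regs=<66,6>
  2: (1,0).acc=28  regs=<28,7>
  2: (1,1).acc=40  regs=<40,8>
  3: (0,1).acc=0  regs=<0,0>
  3: (1,0).acc=0  regs=<0,0>
  3: (1,1).acc=40  regs=<40,6>

PE[1][1].acc = 40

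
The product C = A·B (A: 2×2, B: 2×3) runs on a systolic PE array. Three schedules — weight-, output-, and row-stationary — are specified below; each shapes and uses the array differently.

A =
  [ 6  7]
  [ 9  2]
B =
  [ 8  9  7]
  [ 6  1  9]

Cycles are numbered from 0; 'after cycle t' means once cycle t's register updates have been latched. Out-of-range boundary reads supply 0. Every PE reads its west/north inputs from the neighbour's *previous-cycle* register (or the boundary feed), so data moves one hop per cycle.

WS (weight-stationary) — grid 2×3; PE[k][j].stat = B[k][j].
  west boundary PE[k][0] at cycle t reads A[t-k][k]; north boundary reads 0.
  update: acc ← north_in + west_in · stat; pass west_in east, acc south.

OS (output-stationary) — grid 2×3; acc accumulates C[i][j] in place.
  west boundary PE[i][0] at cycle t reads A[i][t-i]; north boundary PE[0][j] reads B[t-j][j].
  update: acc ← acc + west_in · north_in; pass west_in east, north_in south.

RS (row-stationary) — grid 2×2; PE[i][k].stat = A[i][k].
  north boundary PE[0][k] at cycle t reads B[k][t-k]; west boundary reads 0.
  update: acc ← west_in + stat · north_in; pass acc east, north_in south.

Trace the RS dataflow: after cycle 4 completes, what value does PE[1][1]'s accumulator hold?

PE[1][1].acc = 81

RS (2×2). Following PE[1][1] plus its west/north inputs:
  [0] (0,1) acc=0 (h:0 v:0)
  [0] (1,0) acc=0 (h:0 v:0)
  [0] (1,1) acc=0 (h:0 v:0)
  [1] (0,1) acc=90 (h:90 v:6)
  [1] (1,0) acc=72 (h:72 v:8)
  [1] (1,1) acc=0 (h:0 v:0)
  [2] (0,1) acc=61 (h:61 v:1)
  [2] (1,0) acc=81 (h:81 v:9)
  [2] (1,1) acc=84 (h:84 v:6)
  [3] (0,1) acc=105 (h:105 v:9)
  [3] (1,0) acc=63 (h:63 v:7)
  [3] (1,1) acc=83 (h:83 v:1)
  [4] (0,1) acc=0 (h:0 v:0)
  [4] (1,0) acc=0 (h:0 v:0)
  [4] (1,1) acc=81 (h:81 v:9)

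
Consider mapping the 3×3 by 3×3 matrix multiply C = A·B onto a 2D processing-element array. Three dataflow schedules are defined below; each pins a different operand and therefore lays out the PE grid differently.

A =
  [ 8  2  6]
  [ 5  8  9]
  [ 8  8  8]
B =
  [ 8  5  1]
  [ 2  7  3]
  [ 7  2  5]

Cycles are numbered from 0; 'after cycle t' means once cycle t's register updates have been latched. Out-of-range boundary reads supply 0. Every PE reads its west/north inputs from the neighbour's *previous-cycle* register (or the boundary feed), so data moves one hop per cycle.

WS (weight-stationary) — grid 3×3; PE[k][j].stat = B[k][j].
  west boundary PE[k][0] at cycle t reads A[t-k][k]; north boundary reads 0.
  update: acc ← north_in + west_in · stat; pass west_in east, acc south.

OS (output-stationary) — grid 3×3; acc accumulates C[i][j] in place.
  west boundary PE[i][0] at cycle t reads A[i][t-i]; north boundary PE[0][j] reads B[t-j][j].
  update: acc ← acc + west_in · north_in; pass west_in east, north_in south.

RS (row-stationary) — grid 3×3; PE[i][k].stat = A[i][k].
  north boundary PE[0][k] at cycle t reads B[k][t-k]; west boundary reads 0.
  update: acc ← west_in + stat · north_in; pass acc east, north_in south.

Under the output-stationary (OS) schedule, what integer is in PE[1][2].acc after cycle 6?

PE[1][2].acc = 74

Tracing OS — 3×3 array, target PE[1][2]:
  after 0 — PE[0][2] acc=0, pass-E 0, pass-S 0
  after 0 — PE[1][1] acc=0, pass-E 0, pass-S 0
  after 0 — PE[1][2] acc=0, pass-E 0, pass-S 0
  after 1 — PE[0][2] acc=0, pass-E 0, pass-S 0
  after 1 — PE[1][1] acc=0, pass-E 0, pass-S 0
  after 1 — PE[1][2] acc=0, pass-E 0, pass-S 0
  after 2 — PE[0][2] acc=8, pass-E 8, pass-S 1
  after 2 — PE[1][1] acc=25, pass-E 5, pass-S 5
  after 2 — PE[1][2] acc=0, pass-E 0, pass-S 0
  after 3 — PE[0][2] acc=14, pass-E 2, pass-S 3
  after 3 — PE[1][1] acc=81, pass-E 8, pass-S 7
  after 3 — PE[1][2] acc=5, pass-E 5, pass-S 1
  after 4 — PE[0][2] acc=44, pass-E 6, pass-S 5
  after 4 — PE[1][1] acc=99, pass-E 9, pass-S 2
  after 4 — PE[1][2] acc=29, pass-E 8, pass-S 3
  after 5 — PE[0][2] acc=44, pass-E 0, pass-S 0
  after 5 — PE[1][1] acc=99, pass-E 0, pass-S 0
  after 5 — PE[1][2] acc=74, pass-E 9, pass-S 5
  after 6 — PE[0][2] acc=44, pass-E 0, pass-S 0
  after 6 — PE[1][1] acc=99, pass-E 0, pass-S 0
  after 6 — PE[1][2] acc=74, pass-E 0, pass-S 0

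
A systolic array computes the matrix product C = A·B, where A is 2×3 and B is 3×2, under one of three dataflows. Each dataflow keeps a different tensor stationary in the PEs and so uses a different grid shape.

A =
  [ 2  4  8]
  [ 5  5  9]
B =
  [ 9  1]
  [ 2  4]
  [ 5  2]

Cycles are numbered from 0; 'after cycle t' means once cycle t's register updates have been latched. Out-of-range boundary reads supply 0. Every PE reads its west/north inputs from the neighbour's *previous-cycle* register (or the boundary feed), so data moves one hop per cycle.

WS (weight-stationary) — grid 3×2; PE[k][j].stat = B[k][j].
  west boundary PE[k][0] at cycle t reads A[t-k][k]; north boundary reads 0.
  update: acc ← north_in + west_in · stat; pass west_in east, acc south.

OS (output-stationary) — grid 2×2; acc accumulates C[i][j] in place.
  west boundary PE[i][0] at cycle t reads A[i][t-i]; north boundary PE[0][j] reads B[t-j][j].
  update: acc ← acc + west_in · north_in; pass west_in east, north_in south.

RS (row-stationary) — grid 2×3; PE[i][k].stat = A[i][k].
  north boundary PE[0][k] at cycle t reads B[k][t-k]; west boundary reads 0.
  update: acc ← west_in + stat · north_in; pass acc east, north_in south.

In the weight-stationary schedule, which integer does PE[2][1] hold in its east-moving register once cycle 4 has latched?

WS (3×2). Following PE[2][1] plus its west/north inputs:
  [0] (1,1) acc=0 (h:0 v:0)
  [0] (2,0) acc=0 (h:0 v:0)
  [0] (2,1) acc=0 (h:0 v:0)
  [1] (1,1) acc=0 (h:0 v:0)
  [1] (2,0) acc=0 (h:0 v:0)
  [1] (2,1) acc=0 (h:0 v:0)
  [2] (1,1) acc=18 (h:4 v:18)
  [2] (2,0) acc=66 (h:8 v:66)
  [2] (2,1) acc=0 (h:0 v:0)
  [3] (1,1) acc=25 (h:5 v:25)
  [3] (2,0) acc=100 (h:9 v:100)
  [3] (2,1) acc=34 (h:8 v:34)
  [4] (1,1) acc=0 (h:0 v:0)
  [4] (2,0) acc=0 (h:0 v:0)
  [4] (2,1) acc=43 (h:9 v:43)

register = 9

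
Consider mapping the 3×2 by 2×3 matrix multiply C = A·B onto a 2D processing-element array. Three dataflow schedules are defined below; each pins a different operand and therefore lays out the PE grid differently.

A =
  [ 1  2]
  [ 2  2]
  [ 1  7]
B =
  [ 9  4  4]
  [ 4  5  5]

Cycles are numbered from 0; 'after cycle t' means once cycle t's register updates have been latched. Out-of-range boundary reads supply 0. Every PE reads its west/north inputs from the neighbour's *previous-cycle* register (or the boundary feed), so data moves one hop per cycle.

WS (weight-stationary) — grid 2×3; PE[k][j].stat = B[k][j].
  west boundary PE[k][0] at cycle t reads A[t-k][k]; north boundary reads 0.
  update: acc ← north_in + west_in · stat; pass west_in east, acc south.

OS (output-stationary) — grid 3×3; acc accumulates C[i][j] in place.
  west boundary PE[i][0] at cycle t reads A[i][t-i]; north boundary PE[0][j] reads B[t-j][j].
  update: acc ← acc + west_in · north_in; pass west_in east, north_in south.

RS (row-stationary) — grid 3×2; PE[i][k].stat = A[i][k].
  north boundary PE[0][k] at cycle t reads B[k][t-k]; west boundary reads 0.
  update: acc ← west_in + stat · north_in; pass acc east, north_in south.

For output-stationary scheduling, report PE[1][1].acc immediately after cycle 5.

OS on a 3×3 grid — tracing PE[1][1] and its feeders:
  @0  [0,1]  acc 0  |  →0  ↓0
  @0  [1,0]  acc 0  |  →0  ↓0
  @0  [1,1]  acc 0  |  →0  ↓0
  @1  [0,1]  acc 4  |  →1  ↓4
  @1  [1,0]  acc 18  |  →2  ↓9
  @1  [1,1]  acc 0  |  →0  ↓0
  @2  [0,1]  acc 14  |  →2  ↓5
  @2  [1,0]  acc 26  |  →2  ↓4
  @2  [1,1]  acc 8  |  →2  ↓4
  @3  [0,1]  acc 14  |  →0  ↓0
  @3  [1,0]  acc 26  |  →0  ↓0
  @3  [1,1]  acc 18  |  →2  ↓5
  @4  [0,1]  acc 14  |  →0  ↓0
  @4  [1,0]  acc 26  |  →0  ↓0
  @4  [1,1]  acc 18  |  →0  ↓0
  @5  [0,1]  acc 14  |  →0  ↓0
  @5  [1,0]  acc 26  |  →0  ↓0
  @5  [1,1]  acc 18  |  →0  ↓0

PE[1][1].acc = 18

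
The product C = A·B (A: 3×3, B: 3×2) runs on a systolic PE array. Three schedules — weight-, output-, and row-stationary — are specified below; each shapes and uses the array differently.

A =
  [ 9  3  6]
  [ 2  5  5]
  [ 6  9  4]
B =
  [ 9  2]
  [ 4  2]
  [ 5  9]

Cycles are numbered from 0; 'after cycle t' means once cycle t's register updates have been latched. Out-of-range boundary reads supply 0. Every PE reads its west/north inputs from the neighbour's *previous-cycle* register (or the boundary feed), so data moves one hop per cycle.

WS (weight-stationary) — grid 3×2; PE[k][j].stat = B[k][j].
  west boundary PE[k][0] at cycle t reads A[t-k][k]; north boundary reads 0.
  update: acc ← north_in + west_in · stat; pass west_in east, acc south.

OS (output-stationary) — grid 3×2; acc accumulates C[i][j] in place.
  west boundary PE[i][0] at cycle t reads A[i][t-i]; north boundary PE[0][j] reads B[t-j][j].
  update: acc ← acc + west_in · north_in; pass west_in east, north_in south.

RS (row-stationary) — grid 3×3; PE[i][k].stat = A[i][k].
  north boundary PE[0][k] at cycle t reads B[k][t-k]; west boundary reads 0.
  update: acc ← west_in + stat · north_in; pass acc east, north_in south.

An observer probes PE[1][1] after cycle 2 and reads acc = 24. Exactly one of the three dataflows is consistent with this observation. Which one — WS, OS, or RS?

dataflow = WS

WS [3×2] PE[1][1] across cycles:
  cycle 0: PE[1][1] → acc 0, east 0, south 0
  cycle 1: PE[1][1] → acc 0, east 0, south 0
  cycle 2: PE[1][1] → acc 24, east 3, south 24
OS [3×2] PE[1][1] across cycles:
  cycle 0: PE[1][1] → acc 0, east 0, south 0
  cycle 1: PE[1][1] → acc 0, east 0, south 0
  cycle 2: PE[1][1] → acc 4, east 2, south 2
RS [3×3] PE[1][1] across cycles:
  cycle 0: PE[1][1] → acc 0, east 0, south 0
  cycle 1: PE[1][1] → acc 0, east 0, south 0
  cycle 2: PE[1][1] → acc 38, east 38, south 4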